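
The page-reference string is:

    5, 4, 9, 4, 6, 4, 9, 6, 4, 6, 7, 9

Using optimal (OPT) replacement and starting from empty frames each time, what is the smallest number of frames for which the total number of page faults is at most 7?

f=1: 12 faults
f=2: 8 faults
f=3: 5 faults
f=4: 5 faults
f=5: 5 faults
Smallest f with faults ≤ 7 is 3.

3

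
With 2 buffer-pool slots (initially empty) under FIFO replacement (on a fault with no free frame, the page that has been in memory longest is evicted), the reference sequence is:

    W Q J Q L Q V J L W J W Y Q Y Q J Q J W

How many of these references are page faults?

14

W → fault, frames (W)
Q → fault, frames (W Q)
J → fault, evict W, frames (Q J)
Q → hit
L → fault, evict Q, frames (J L)
Q → fault, evict J, frames (L Q)
V → fault, evict L, frames (Q V)
J → fault, evict Q, frames (V J)
L → fault, evict V, frames (J L)
W → fault, evict J, frames (L W)
J → fault, evict L, frames (W J)
W → hit
Y → fault, evict W, frames (J Y)
Q → fault, evict J, frames (Y Q)
Y → hit
Q → hit
J → fault, evict Y, frames (Q J)
Q → hit
J → hit
W → fault, evict Q, frames (J W)
Page faults: 14.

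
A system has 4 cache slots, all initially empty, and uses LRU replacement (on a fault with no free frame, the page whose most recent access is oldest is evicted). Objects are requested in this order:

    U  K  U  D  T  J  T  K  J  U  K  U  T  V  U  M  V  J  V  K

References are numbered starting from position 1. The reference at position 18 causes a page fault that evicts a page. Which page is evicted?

pos 1: U: fault, frames {U}
pos 2: K: fault, frames {U,K}
pos 3: U: hit
pos 4: D: fault, frames {K,U,D}
pos 5: T: fault, frames {K,U,D,T}
pos 6: J: fault, evict K, frames {U,D,T,J}
pos 7: T: hit
pos 8: K: fault, evict U, frames {D,J,T,K}
pos 9: J: hit
pos 10: U: fault, evict D, frames {T,K,J,U}
pos 11: K: hit
pos 12: U: hit
pos 13: T: hit
pos 14: V: fault, evict J, frames {K,U,T,V}
pos 15: U: hit
pos 16: M: fault, evict K, frames {T,V,U,M}
pos 17: V: hit
pos 18: J: fault, evict T, frames {U,M,V,J}
At position 18, page T is evicted.

T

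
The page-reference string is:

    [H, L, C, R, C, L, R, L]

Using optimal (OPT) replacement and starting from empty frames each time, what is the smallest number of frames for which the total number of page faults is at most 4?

f=1: 8 faults
f=2: 5 faults
f=3: 4 faults
f=4: 4 faults
Smallest f with faults ≤ 4 is 3.

3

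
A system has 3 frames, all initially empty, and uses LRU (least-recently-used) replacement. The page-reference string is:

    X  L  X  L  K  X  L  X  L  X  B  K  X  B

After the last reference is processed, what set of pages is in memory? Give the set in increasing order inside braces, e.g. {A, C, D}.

X: miss, frames (X)
L: miss, frames (X L)
X: hit
L: hit
K: miss, frames (X L K)
X: hit
L: hit
X: hit
L: hit
X: hit
B: miss, evict K, frames (L X B)
K: miss, evict L, frames (X B K)
X: hit
B: hit

{B, K, X}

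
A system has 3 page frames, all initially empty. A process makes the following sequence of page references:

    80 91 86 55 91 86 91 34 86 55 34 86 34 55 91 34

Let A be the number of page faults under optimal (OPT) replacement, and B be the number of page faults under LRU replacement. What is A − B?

-1

Under OPT: F F F F . . . F . . . . . . F . → 6 faults.
Under LRU: F F F F . . . F . F . . . . F . → 7 faults.
A − B = 6 − 7 = -1.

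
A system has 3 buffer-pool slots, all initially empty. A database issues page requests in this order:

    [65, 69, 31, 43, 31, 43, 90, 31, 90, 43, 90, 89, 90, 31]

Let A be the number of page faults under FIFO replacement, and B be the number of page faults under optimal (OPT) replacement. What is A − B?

1

Under FIFO: F F F F . . F . . . . F . F → 7 faults.
Under OPT: F F F F . . F . . . . F . . → 6 faults.
A − B = 7 − 6 = 1.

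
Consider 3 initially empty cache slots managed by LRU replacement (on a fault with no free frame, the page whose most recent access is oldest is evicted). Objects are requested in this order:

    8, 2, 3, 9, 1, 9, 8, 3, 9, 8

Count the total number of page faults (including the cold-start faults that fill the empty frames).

7

8: fault, frames {8}
2: fault, frames {8,2}
3: fault, frames {8,2,3}
9: fault, evict 8, frames {2,3,9}
1: fault, evict 2, frames {3,9,1}
9: hit
8: fault, evict 3, frames {1,9,8}
3: fault, evict 1, frames {9,8,3}
9: hit
8: hit
Page faults: 7.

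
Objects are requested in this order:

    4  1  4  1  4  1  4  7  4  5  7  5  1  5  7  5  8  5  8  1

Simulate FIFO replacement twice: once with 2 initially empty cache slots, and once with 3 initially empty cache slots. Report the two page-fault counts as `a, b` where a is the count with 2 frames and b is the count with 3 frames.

12, 6

2 frames: F F . . . . . F F F F . F F F . F F . F → 12 faults.
3 frames: F F . . . . . F . F . . . . . . F . . F → 6 faults.
6 < 12: adding a frame reduced faults, as is typical.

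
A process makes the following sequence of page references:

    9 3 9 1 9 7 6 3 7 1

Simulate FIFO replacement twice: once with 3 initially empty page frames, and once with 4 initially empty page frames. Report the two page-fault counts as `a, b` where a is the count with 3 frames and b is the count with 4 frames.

3 frames: F F . F . F F F . F → 7 faults.
4 frames: F F . F . F F . . . → 5 faults.
5 < 7: adding a frame reduced faults, as is typical.

7, 5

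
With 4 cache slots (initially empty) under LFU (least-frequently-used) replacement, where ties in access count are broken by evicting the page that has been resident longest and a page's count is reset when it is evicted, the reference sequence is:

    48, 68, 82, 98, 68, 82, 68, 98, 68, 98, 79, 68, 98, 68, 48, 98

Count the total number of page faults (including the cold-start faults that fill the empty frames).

48 → miss, frames [48]
68 → miss, frames [48, 68]
82 → miss, frames [48, 68, 82]
98 → miss, frames [48, 68, 82, 98]
68 → hit
82 → hit
68 → hit
98 → hit
68 → hit
98 → hit
79 → miss, evict 48, frames [68, 82, 98, 79]
68 → hit
98 → hit
68 → hit
48 → miss, evict 79, frames [68, 82, 98, 48]
98 → hit
Page faults: 6.

6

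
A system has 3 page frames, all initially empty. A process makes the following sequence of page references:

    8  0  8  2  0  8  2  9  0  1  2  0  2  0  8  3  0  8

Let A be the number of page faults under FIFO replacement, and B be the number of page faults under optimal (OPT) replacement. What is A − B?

Under FIFO: F F . F . . . F . F . F F . F F F . → 10 faults.
Under OPT: F F . F . . . F . F . . . . F F . . → 7 faults.
A − B = 10 − 7 = 3.

3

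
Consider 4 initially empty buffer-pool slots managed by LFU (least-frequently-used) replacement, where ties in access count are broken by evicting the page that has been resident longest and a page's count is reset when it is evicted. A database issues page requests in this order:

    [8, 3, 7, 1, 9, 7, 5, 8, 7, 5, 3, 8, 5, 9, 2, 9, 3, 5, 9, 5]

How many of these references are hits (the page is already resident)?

8 → miss, frames {8}
3 → miss, frames {8,3}
7 → miss, frames {8,3,7}
1 → miss, frames {8,3,7,1}
9 → miss, evict 8, frames {3,7,1,9}
7 → hit
5 → miss, evict 3, frames {7,1,9,5}
8 → miss, evict 1, frames {7,9,5,8}
7 → hit
5 → hit
3 → miss, evict 9, frames {7,5,8,3}
8 → hit
5 → hit
9 → miss, evict 3, frames {7,5,8,9}
2 → miss, evict 9, frames {7,5,8,2}
9 → miss, evict 2, frames {7,5,8,9}
3 → miss, evict 9, frames {7,5,8,3}
5 → hit
9 → miss, evict 3, frames {7,5,8,9}
5 → hit
Hits: 7.

7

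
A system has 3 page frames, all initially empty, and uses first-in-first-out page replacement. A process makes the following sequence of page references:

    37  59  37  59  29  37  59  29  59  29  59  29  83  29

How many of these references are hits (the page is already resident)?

10

37 → fault, frames {37}
59 → fault, frames {37,59}
37 → hit
59 → hit
29 → fault, frames {37,59,29}
37 → hit
59 → hit
29 → hit
59 → hit
29 → hit
59 → hit
29 → hit
83 → fault, evict 37, frames {59,29,83}
29 → hit
Hits: 10.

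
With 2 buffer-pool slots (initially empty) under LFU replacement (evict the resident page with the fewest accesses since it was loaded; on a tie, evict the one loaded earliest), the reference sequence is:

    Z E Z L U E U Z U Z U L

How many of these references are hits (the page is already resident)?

Z -> miss, frames (Z)
E -> miss, frames (Z E)
Z -> hit
L -> miss, evict E, frames (Z L)
U -> miss, evict L, frames (Z U)
E -> miss, evict U, frames (Z E)
U -> miss, evict E, frames (Z U)
Z -> hit
U -> hit
Z -> hit
U -> hit
L -> miss, evict U, frames (Z L)
Hits: 5.

5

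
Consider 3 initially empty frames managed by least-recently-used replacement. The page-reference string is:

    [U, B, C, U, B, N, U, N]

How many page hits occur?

4

U -> fault, frames {U}
B -> fault, frames {U,B}
C -> fault, frames {U,B,C}
U -> hit
B -> hit
N -> fault, evict C, frames {U,B,N}
U -> hit
N -> hit
Hits: 4.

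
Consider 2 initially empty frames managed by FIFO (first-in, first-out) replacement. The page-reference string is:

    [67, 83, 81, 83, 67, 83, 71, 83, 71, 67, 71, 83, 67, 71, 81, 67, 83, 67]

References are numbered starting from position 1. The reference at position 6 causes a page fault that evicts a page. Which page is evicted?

81

pos 1: 67 -> fault, frames [67]
pos 2: 83 -> fault, frames [67, 83]
pos 3: 81 -> fault, evict 67, frames [83, 81]
pos 4: 83 -> hit
pos 5: 67 -> fault, evict 83, frames [81, 67]
pos 6: 83 -> fault, evict 81, frames [67, 83]
At position 6, page 81 is evicted.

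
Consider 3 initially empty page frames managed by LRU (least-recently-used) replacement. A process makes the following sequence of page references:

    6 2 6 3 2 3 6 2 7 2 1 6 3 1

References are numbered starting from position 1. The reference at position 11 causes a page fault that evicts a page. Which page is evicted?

pos 1: 6 -> fault, frames {6}
pos 2: 2 -> fault, frames {6,2}
pos 3: 6 -> hit
pos 4: 3 -> fault, frames {2,6,3}
pos 5: 2 -> hit
pos 6: 3 -> hit
pos 7: 6 -> hit
pos 8: 2 -> hit
pos 9: 7 -> fault, evict 3, frames {6,2,7}
pos 10: 2 -> hit
pos 11: 1 -> fault, evict 6, frames {7,2,1}
At position 11, page 6 is evicted.

6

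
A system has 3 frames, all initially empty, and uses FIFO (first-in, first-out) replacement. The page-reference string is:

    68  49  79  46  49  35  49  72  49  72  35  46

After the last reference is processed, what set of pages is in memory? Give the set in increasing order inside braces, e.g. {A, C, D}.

{46, 49, 72}

68 -> fault, frames [68]
49 -> fault, frames [68, 49]
79 -> fault, frames [68, 49, 79]
46 -> fault, evict 68, frames [49, 79, 46]
49 -> hit
35 -> fault, evict 49, frames [79, 46, 35]
49 -> fault, evict 79, frames [46, 35, 49]
72 -> fault, evict 46, frames [35, 49, 72]
49 -> hit
72 -> hit
35 -> hit
46 -> fault, evict 35, frames [49, 72, 46]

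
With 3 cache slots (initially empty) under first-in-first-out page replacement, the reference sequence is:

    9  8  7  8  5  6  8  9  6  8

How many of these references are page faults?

9 → miss, frames [9]
8 → miss, frames [9, 8]
7 → miss, frames [9, 8, 7]
8 → hit
5 → miss, evict 9, frames [8, 7, 5]
6 → miss, evict 8, frames [7, 5, 6]
8 → miss, evict 7, frames [5, 6, 8]
9 → miss, evict 5, frames [6, 8, 9]
6 → hit
8 → hit
Page faults: 7.

7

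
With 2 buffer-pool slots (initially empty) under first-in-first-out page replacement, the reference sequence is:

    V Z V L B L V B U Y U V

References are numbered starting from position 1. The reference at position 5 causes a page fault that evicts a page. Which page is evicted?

pos 1: V → miss, frames {V}
pos 2: Z → miss, frames {V,Z}
pos 3: V → hit
pos 4: L → miss, evict V, frames {Z,L}
pos 5: B → miss, evict Z, frames {L,B}
At position 5, page Z is evicted.

Z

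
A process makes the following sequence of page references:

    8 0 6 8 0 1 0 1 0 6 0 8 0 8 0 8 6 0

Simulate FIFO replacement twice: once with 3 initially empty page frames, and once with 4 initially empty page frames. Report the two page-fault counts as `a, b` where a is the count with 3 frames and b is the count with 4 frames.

3 frames: F F F . . F . . . . . F F . . . F . → 7 faults.
4 frames: F F F . . F . . . . . . . . . . . . → 4 faults.
4 < 7: adding a frame reduced faults, as is typical.

7, 4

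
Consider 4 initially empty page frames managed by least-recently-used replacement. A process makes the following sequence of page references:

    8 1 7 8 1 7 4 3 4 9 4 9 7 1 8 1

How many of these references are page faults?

8 → fault, frames (8)
1 → fault, frames (8 1)
7 → fault, frames (8 1 7)
8 → hit
1 → hit
7 → hit
4 → fault, frames (8 1 7 4)
3 → fault, evict 8, frames (1 7 4 3)
4 → hit
9 → fault, evict 1, frames (7 3 4 9)
4 → hit
9 → hit
7 → hit
1 → fault, evict 3, frames (4 9 7 1)
8 → fault, evict 4, frames (9 7 1 8)
1 → hit
Page faults: 8.

8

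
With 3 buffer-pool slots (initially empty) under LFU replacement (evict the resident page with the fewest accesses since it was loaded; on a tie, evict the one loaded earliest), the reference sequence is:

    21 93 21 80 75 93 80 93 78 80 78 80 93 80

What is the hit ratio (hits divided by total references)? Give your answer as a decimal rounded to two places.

0.29

21 -> miss, frames [21]
93 -> miss, frames [21, 93]
21 -> hit
80 -> miss, frames [21, 93, 80]
75 -> miss, evict 93, frames [21, 80, 75]
93 -> miss, evict 80, frames [21, 75, 93]
80 -> miss, evict 75, frames [21, 93, 80]
93 -> hit
78 -> miss, evict 80, frames [21, 93, 78]
80 -> miss, evict 78, frames [21, 93, 80]
78 -> miss, evict 80, frames [21, 93, 78]
80 -> miss, evict 78, frames [21, 93, 80]
93 -> hit
80 -> hit
Hits: 4 of 14 references → 4/14 = 0.2857.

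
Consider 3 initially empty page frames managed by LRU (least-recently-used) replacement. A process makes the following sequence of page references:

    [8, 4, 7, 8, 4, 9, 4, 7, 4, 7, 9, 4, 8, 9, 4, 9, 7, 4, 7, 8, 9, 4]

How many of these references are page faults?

10

8 → fault, frames [8]
4 → fault, frames [8, 4]
7 → fault, frames [8, 4, 7]
8 → hit
4 → hit
9 → fault, evict 7, frames [8, 4, 9]
4 → hit
7 → fault, evict 8, frames [9, 4, 7]
4 → hit
7 → hit
9 → hit
4 → hit
8 → fault, evict 7, frames [9, 4, 8]
9 → hit
4 → hit
9 → hit
7 → fault, evict 8, frames [4, 9, 7]
4 → hit
7 → hit
8 → fault, evict 9, frames [4, 7, 8]
9 → fault, evict 4, frames [7, 8, 9]
4 → fault, evict 7, frames [8, 9, 4]
Page faults: 10.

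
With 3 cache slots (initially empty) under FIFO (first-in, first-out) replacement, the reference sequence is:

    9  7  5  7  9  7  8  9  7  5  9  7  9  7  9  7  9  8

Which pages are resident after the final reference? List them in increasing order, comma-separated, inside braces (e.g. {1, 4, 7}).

{5, 7, 8}

9: miss, frames {9}
7: miss, frames {9,7}
5: miss, frames {9,7,5}
7: hit
9: hit
7: hit
8: miss, evict 9, frames {7,5,8}
9: miss, evict 7, frames {5,8,9}
7: miss, evict 5, frames {8,9,7}
5: miss, evict 8, frames {9,7,5}
9: hit
7: hit
9: hit
7: hit
9: hit
7: hit
9: hit
8: miss, evict 9, frames {7,5,8}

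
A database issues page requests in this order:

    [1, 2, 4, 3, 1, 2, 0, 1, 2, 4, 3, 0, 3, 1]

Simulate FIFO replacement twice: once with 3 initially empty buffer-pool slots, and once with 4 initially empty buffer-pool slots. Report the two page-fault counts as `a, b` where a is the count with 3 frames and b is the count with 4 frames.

3 frames: F F F F F F F . . F F . . F → 10 faults.
4 frames: F F F F . . F F F F F F . F → 11 faults.
11 > 10: adding a frame increased faults — Belady's anomaly.

10, 11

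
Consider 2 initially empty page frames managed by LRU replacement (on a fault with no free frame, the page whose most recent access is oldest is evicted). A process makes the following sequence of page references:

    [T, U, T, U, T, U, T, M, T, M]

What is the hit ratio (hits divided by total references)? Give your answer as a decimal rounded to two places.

0.70

T → miss, frames (T)
U → miss, frames (T U)
T → hit
U → hit
T → hit
U → hit
T → hit
M → miss, evict U, frames (T M)
T → hit
M → hit
Hits: 7 of 10 references → 7/10 = 0.7000.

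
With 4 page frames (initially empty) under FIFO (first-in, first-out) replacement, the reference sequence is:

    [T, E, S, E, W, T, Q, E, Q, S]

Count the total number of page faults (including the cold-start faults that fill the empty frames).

T -> miss, frames [T]
E -> miss, frames [T, E]
S -> miss, frames [T, E, S]
E -> hit
W -> miss, frames [T, E, S, W]
T -> hit
Q -> miss, evict T, frames [E, S, W, Q]
E -> hit
Q -> hit
S -> hit
Page faults: 5.

5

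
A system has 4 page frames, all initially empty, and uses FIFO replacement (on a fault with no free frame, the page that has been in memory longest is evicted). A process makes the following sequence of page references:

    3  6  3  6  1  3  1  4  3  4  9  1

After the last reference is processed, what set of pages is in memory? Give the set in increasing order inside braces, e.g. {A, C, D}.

3 -> fault, frames {3}
6 -> fault, frames {3,6}
3 -> hit
6 -> hit
1 -> fault, frames {3,6,1}
3 -> hit
1 -> hit
4 -> fault, frames {3,6,1,4}
3 -> hit
4 -> hit
9 -> fault, evict 3, frames {6,1,4,9}
1 -> hit

{1, 4, 6, 9}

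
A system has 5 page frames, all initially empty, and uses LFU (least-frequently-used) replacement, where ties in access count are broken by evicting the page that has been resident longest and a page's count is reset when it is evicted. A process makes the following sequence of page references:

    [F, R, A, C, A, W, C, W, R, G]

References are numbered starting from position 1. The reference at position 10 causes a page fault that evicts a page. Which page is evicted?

pos 1: F -> fault, frames {F}
pos 2: R -> fault, frames {F,R}
pos 3: A -> fault, frames {F,R,A}
pos 4: C -> fault, frames {F,R,A,C}
pos 5: A -> hit
pos 6: W -> fault, frames {F,R,A,C,W}
pos 7: C -> hit
pos 8: W -> hit
pos 9: R -> hit
pos 10: G -> fault, evict F, frames {R,A,C,W,G}
At position 10, page F is evicted.

F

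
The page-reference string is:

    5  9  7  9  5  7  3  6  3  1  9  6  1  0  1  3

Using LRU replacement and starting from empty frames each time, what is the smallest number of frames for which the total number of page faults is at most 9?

f=1: 16 faults
f=2: 13 faults
f=3: 10 faults
f=4: 9 faults
f=5: 8 faults
f=6: 7 faults
f=7: 7 faults
Smallest f with faults ≤ 9 is 4.

4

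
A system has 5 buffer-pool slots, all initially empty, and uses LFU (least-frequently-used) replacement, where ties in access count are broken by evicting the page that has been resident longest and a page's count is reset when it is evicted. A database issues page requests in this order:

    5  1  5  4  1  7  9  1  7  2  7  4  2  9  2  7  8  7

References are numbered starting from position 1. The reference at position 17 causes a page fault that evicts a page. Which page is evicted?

9

pos 1: 5: fault, frames (5)
pos 2: 1: fault, frames (5 1)
pos 3: 5: hit
pos 4: 4: fault, frames (5 1 4)
pos 5: 1: hit
pos 6: 7: fault, frames (5 1 4 7)
pos 7: 9: fault, frames (5 1 4 7 9)
pos 8: 1: hit
pos 9: 7: hit
pos 10: 2: fault, evict 4, frames (5 1 7 9 2)
pos 11: 7: hit
pos 12: 4: fault, evict 9, frames (5 1 7 2 4)
pos 13: 2: hit
pos 14: 9: fault, evict 4, frames (5 1 7 2 9)
pos 15: 2: hit
pos 16: 7: hit
pos 17: 8: fault, evict 9, frames (5 1 7 2 8)
At position 17, page 9 is evicted.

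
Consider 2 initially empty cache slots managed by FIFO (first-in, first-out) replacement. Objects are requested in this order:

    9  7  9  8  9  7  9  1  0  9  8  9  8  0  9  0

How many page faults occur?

11

9 -> fault, frames [9]
7 -> fault, frames [9, 7]
9 -> hit
8 -> fault, evict 9, frames [7, 8]
9 -> fault, evict 7, frames [8, 9]
7 -> fault, evict 8, frames [9, 7]
9 -> hit
1 -> fault, evict 9, frames [7, 1]
0 -> fault, evict 7, frames [1, 0]
9 -> fault, evict 1, frames [0, 9]
8 -> fault, evict 0, frames [9, 8]
9 -> hit
8 -> hit
0 -> fault, evict 9, frames [8, 0]
9 -> fault, evict 8, frames [0, 9]
0 -> hit
Page faults: 11.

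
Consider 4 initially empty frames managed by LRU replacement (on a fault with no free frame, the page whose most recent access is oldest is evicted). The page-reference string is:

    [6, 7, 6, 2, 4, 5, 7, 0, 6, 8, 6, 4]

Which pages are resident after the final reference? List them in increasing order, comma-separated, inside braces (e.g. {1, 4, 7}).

{0, 4, 6, 8}

6: miss, frames [6]
7: miss, frames [6, 7]
6: hit
2: miss, frames [7, 6, 2]
4: miss, frames [7, 6, 2, 4]
5: miss, evict 7, frames [6, 2, 4, 5]
7: miss, evict 6, frames [2, 4, 5, 7]
0: miss, evict 2, frames [4, 5, 7, 0]
6: miss, evict 4, frames [5, 7, 0, 6]
8: miss, evict 5, frames [7, 0, 6, 8]
6: hit
4: miss, evict 7, frames [0, 8, 6, 4]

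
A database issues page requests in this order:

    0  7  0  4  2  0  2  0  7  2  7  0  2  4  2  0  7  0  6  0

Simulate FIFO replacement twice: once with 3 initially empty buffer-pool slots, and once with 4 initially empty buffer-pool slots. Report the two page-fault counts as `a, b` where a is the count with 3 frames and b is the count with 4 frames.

11, 6

3 frames: F F . F F F . . F . . . . F F F F . F . → 11 faults.
4 frames: F F . F F . . . . . . . . . . . . . F F → 6 faults.
6 < 11: adding a frame reduced faults, as is typical.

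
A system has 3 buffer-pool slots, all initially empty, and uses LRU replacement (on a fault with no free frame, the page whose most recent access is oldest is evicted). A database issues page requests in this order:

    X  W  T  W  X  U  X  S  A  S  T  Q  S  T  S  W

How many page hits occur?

X → miss, frames {X}
W → miss, frames {X,W}
T → miss, frames {X,W,T}
W → hit
X → hit
U → miss, evict T, frames {W,X,U}
X → hit
S → miss, evict W, frames {U,X,S}
A → miss, evict U, frames {X,S,A}
S → hit
T → miss, evict X, frames {A,S,T}
Q → miss, evict A, frames {S,T,Q}
S → hit
T → hit
S → hit
W → miss, evict Q, frames {T,S,W}
Hits: 7.

7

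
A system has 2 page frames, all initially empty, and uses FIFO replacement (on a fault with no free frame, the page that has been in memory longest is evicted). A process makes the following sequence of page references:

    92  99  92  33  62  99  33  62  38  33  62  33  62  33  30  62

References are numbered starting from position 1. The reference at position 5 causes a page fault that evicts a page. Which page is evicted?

99

pos 1: 92 -> miss, frames (92)
pos 2: 99 -> miss, frames (92 99)
pos 3: 92 -> hit
pos 4: 33 -> miss, evict 92, frames (99 33)
pos 5: 62 -> miss, evict 99, frames (33 62)
At position 5, page 99 is evicted.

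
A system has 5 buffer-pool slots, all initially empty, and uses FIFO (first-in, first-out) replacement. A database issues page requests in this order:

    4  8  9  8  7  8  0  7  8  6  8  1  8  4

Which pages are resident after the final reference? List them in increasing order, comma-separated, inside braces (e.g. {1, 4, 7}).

4 → fault, frames [4]
8 → fault, frames [4, 8]
9 → fault, frames [4, 8, 9]
8 → hit
7 → fault, frames [4, 8, 9, 7]
8 → hit
0 → fault, frames [4, 8, 9, 7, 0]
7 → hit
8 → hit
6 → fault, evict 4, frames [8, 9, 7, 0, 6]
8 → hit
1 → fault, evict 8, frames [9, 7, 0, 6, 1]
8 → fault, evict 9, frames [7, 0, 6, 1, 8]
4 → fault, evict 7, frames [0, 6, 1, 8, 4]

{0, 1, 4, 6, 8}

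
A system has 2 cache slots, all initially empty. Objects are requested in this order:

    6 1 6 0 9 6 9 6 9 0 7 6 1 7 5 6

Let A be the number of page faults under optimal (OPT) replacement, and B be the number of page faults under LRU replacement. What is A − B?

Under OPT: F F . F F . . . . F F . F . F F → 9 faults.
Under LRU: F F . F F F . . . F F F F F F F → 12 faults.
A − B = 9 − 12 = -3.

-3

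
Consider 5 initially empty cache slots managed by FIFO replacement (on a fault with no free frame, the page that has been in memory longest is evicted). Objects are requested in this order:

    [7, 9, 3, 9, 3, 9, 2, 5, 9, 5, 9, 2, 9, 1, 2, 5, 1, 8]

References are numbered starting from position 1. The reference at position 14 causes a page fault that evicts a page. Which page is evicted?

pos 1: 7: miss, frames [7]
pos 2: 9: miss, frames [7, 9]
pos 3: 3: miss, frames [7, 9, 3]
pos 4: 9: hit
pos 5: 3: hit
pos 6: 9: hit
pos 7: 2: miss, frames [7, 9, 3, 2]
pos 8: 5: miss, frames [7, 9, 3, 2, 5]
pos 9: 9: hit
pos 10: 5: hit
pos 11: 9: hit
pos 12: 2: hit
pos 13: 9: hit
pos 14: 1: miss, evict 7, frames [9, 3, 2, 5, 1]
At position 14, page 7 is evicted.

7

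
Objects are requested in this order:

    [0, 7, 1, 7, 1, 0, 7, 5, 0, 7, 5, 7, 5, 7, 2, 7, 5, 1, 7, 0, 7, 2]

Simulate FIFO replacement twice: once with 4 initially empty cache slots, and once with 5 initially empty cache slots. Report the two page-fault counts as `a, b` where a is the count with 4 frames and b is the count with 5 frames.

4 frames: F F F . . . . F . . . . . . F . . . . F F . → 7 faults.
5 frames: F F F . . . . F . . . . . . F . . . . . . . → 5 faults.
5 < 7: adding a frame reduced faults, as is typical.

7, 5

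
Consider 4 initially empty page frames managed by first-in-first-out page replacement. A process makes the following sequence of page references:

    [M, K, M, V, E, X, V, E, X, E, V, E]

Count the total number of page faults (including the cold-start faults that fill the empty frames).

5

M -> fault, frames {M}
K -> fault, frames {M,K}
M -> hit
V -> fault, frames {M,K,V}
E -> fault, frames {M,K,V,E}
X -> fault, evict M, frames {K,V,E,X}
V -> hit
E -> hit
X -> hit
E -> hit
V -> hit
E -> hit
Page faults: 5.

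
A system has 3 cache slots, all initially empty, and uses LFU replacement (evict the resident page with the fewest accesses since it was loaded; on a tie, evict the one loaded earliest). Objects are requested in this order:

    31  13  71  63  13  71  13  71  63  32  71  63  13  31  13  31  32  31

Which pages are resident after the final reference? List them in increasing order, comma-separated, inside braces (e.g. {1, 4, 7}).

31 → miss, frames [31]
13 → miss, frames [31, 13]
71 → miss, frames [31, 13, 71]
63 → miss, evict 31, frames [13, 71, 63]
13 → hit
71 → hit
13 → hit
71 → hit
63 → hit
32 → miss, evict 63, frames [13, 71, 32]
71 → hit
63 → miss, evict 32, frames [13, 71, 63]
13 → hit
31 → miss, evict 63, frames [13, 71, 31]
13 → hit
31 → hit
32 → miss, evict 31, frames [13, 71, 32]
31 → miss, evict 32, frames [13, 71, 31]

{13, 31, 71}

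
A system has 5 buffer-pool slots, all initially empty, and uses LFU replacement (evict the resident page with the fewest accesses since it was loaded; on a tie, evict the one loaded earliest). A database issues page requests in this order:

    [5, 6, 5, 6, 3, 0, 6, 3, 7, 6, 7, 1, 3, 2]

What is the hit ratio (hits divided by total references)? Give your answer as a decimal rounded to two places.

5 → fault, frames [5]
6 → fault, frames [5, 6]
5 → hit
6 → hit
3 → fault, frames [5, 6, 3]
0 → fault, frames [5, 6, 3, 0]
6 → hit
3 → hit
7 → fault, frames [5, 6, 3, 0, 7]
6 → hit
7 → hit
1 → fault, evict 0, frames [5, 6, 3, 7, 1]
3 → hit
2 → fault, evict 1, frames [5, 6, 3, 7, 2]
Hits: 7 of 14 references → 7/14 = 0.5000.

0.50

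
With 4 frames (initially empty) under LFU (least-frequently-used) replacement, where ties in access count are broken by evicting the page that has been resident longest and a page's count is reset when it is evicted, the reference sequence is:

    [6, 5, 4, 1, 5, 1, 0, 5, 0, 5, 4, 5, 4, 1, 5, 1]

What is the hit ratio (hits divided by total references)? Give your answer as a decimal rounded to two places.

0.69

6: miss, frames (6)
5: miss, frames (6 5)
4: miss, frames (6 5 4)
1: miss, frames (6 5 4 1)
5: hit
1: hit
0: miss, evict 6, frames (5 4 1 0)
5: hit
0: hit
5: hit
4: hit
5: hit
4: hit
1: hit
5: hit
1: hit
Hits: 11 of 16 references → 11/16 = 0.6875.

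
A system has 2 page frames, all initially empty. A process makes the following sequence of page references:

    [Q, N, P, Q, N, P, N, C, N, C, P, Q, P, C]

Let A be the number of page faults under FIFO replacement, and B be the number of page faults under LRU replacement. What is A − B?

Under FIFO: F F F F F F . F F . F F . F → 11 faults.
Under LRU: F F F F F F . F . . F F . F → 10 faults.
A − B = 11 − 10 = 1.

1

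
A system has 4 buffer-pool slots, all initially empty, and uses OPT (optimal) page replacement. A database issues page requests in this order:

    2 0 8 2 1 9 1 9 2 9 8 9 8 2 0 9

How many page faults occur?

2 -> fault, frames [2]
0 -> fault, frames [2, 0]
8 -> fault, frames [2, 0, 8]
2 -> hit
1 -> fault, frames [2, 0, 8, 1]
9 -> fault, evict 0, frames [2, 8, 1, 9]
1 -> hit
9 -> hit
2 -> hit
9 -> hit
8 -> hit
9 -> hit
8 -> hit
2 -> hit
0 -> fault, evict 1, frames [2, 8, 9, 0]
9 -> hit
Page faults: 6.

6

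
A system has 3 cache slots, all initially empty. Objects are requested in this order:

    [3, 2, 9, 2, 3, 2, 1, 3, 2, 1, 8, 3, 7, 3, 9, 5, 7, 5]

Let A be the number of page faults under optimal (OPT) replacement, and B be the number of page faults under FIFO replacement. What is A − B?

Under OPT: F F F . . . F . . . F . F . F F . . → 8 faults.
Under FIFO: F F F . . . F F F . F . F F F F F . → 12 faults.
A − B = 8 − 12 = -4.

-4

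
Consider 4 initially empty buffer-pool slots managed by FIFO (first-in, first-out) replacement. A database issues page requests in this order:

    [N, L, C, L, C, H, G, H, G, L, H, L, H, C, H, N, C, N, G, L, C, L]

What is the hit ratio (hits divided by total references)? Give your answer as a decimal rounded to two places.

0.64

N: miss, frames {N}
L: miss, frames {N,L}
C: miss, frames {N,L,C}
L: hit
C: hit
H: miss, frames {N,L,C,H}
G: miss, evict N, frames {L,C,H,G}
H: hit
G: hit
L: hit
H: hit
L: hit
H: hit
C: hit
H: hit
N: miss, evict L, frames {C,H,G,N}
C: hit
N: hit
G: hit
L: miss, evict C, frames {H,G,N,L}
C: miss, evict H, frames {G,N,L,C}
L: hit
Hits: 14 of 22 references → 14/22 = 0.6364.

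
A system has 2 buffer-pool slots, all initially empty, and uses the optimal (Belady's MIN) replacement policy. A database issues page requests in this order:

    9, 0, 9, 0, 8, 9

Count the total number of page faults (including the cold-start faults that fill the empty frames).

3

9: fault, frames {9}
0: fault, frames {9,0}
9: hit
0: hit
8: fault, evict 0, frames {9,8}
9: hit
Page faults: 3.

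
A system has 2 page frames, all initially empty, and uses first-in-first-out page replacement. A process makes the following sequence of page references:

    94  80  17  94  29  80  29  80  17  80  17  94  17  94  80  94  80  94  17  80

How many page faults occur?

10

94 -> miss, frames (94)
80 -> miss, frames (94 80)
17 -> miss, evict 94, frames (80 17)
94 -> miss, evict 80, frames (17 94)
29 -> miss, evict 17, frames (94 29)
80 -> miss, evict 94, frames (29 80)
29 -> hit
80 -> hit
17 -> miss, evict 29, frames (80 17)
80 -> hit
17 -> hit
94 -> miss, evict 80, frames (17 94)
17 -> hit
94 -> hit
80 -> miss, evict 17, frames (94 80)
94 -> hit
80 -> hit
94 -> hit
17 -> miss, evict 94, frames (80 17)
80 -> hit
Page faults: 10.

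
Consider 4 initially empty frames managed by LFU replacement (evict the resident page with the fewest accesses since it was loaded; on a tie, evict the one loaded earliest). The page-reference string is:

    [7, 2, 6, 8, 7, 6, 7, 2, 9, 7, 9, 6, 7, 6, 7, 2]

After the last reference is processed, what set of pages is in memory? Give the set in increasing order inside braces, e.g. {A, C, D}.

{2, 6, 7, 9}

7: miss, frames (7)
2: miss, frames (7 2)
6: miss, frames (7 2 6)
8: miss, frames (7 2 6 8)
7: hit
6: hit
7: hit
2: hit
9: miss, evict 8, frames (7 2 6 9)
7: hit
9: hit
6: hit
7: hit
6: hit
7: hit
2: hit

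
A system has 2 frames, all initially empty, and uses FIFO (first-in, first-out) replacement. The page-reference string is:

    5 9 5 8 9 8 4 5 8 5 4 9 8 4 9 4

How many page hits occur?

5: miss, frames [5]
9: miss, frames [5, 9]
5: hit
8: miss, evict 5, frames [9, 8]
9: hit
8: hit
4: miss, evict 9, frames [8, 4]
5: miss, evict 8, frames [4, 5]
8: miss, evict 4, frames [5, 8]
5: hit
4: miss, evict 5, frames [8, 4]
9: miss, evict 8, frames [4, 9]
8: miss, evict 4, frames [9, 8]
4: miss, evict 9, frames [8, 4]
9: miss, evict 8, frames [4, 9]
4: hit
Hits: 5.

5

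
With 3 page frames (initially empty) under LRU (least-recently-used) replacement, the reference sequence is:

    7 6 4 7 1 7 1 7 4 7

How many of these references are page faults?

4

7 → miss, frames (7)
6 → miss, frames (7 6)
4 → miss, frames (7 6 4)
7 → hit
1 → miss, evict 6, frames (4 7 1)
7 → hit
1 → hit
7 → hit
4 → hit
7 → hit
Page faults: 4.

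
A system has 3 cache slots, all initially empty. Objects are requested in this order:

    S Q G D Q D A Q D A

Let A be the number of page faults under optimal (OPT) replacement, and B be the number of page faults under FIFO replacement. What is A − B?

-1

Under OPT: F F F F . . F . . . → 5 faults.
Under FIFO: F F F F . . F F . . → 6 faults.
A − B = 5 − 6 = -1.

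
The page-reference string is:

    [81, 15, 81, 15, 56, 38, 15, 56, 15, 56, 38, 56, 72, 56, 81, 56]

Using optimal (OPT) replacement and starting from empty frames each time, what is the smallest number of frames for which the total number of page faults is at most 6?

3

f=1: 16 faults
f=2: 8 faults
f=3: 6 faults
f=4: 5 faults
f=5: 5 faults
Smallest f with faults ≤ 6 is 3.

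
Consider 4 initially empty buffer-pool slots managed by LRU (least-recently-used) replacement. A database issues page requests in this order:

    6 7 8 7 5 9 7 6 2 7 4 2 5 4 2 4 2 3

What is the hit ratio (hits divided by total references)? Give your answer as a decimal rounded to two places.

0.44

6 -> miss, frames {6}
7 -> miss, frames {6,7}
8 -> miss, frames {6,7,8}
7 -> hit
5 -> miss, frames {6,8,7,5}
9 -> miss, evict 6, frames {8,7,5,9}
7 -> hit
6 -> miss, evict 8, frames {5,9,7,6}
2 -> miss, evict 5, frames {9,7,6,2}
7 -> hit
4 -> miss, evict 9, frames {6,2,7,4}
2 -> hit
5 -> miss, evict 6, frames {7,4,2,5}
4 -> hit
2 -> hit
4 -> hit
2 -> hit
3 -> miss, evict 7, frames {5,4,2,3}
Hits: 8 of 18 references → 8/18 = 0.4444.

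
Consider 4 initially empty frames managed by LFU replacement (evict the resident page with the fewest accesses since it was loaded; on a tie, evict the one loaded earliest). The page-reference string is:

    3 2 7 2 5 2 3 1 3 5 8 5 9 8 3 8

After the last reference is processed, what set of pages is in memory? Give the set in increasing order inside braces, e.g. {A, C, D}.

3: fault, frames [3]
2: fault, frames [3, 2]
7: fault, frames [3, 2, 7]
2: hit
5: fault, frames [3, 2, 7, 5]
2: hit
3: hit
1: fault, evict 7, frames [3, 2, 5, 1]
3: hit
5: hit
8: fault, evict 1, frames [3, 2, 5, 8]
5: hit
9: fault, evict 8, frames [3, 2, 5, 9]
8: fault, evict 9, frames [3, 2, 5, 8]
3: hit
8: hit

{2, 3, 5, 8}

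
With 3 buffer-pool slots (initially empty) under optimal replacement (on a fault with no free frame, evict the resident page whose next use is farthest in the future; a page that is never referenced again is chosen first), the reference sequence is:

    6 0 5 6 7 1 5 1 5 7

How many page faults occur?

6: fault, frames [6]
0: fault, frames [6, 0]
5: fault, frames [6, 0, 5]
6: hit
7: fault, evict 0, frames [6, 5, 7]
1: fault, evict 6, frames [5, 7, 1]
5: hit
1: hit
5: hit
7: hit
Page faults: 5.

5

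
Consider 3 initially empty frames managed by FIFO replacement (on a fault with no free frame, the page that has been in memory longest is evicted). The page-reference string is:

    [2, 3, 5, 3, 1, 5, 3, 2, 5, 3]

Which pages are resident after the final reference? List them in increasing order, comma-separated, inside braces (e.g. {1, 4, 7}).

{1, 2, 3}

2: fault, frames [2]
3: fault, frames [2, 3]
5: fault, frames [2, 3, 5]
3: hit
1: fault, evict 2, frames [3, 5, 1]
5: hit
3: hit
2: fault, evict 3, frames [5, 1, 2]
5: hit
3: fault, evict 5, frames [1, 2, 3]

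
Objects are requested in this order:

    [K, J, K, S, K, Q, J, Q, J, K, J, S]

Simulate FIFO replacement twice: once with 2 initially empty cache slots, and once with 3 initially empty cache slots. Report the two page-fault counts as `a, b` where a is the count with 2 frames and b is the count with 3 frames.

8, 7

2 frames: F F . F F F F . . F . F → 8 faults.
3 frames: F F . F . F . . . F F F → 7 faults.
7 < 8: adding a frame reduced faults, as is typical.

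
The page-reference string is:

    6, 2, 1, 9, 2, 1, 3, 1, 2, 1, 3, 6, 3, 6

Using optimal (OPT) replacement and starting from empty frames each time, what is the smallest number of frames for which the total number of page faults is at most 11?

2

f=1: 14 faults
f=2: 9 faults
f=3: 6 faults
f=4: 5 faults
f=5: 5 faults
Smallest f with faults ≤ 11 is 2.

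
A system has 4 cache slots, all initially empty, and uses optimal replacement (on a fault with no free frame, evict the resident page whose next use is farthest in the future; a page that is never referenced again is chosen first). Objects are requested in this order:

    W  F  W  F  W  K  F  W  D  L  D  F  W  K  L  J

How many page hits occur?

W → miss, frames {W}
F → miss, frames {W,F}
W → hit
F → hit
W → hit
K → miss, frames {W,F,K}
F → hit
W → hit
D → miss, frames {W,F,K,D}
L → miss, evict K, frames {W,F,D,L}
D → hit
F → hit
W → hit
K → miss, evict D, frames {W,F,L,K}
L → hit
J → miss, evict K, frames {W,F,L,J}
Hits: 9.

9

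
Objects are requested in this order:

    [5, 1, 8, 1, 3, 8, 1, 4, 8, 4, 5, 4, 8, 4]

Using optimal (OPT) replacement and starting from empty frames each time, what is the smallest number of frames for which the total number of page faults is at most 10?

f=1: 14 faults
f=2: 8 faults
f=3: 6 faults
f=4: 5 faults
f=5: 5 faults
Smallest f with faults ≤ 10 is 2.

2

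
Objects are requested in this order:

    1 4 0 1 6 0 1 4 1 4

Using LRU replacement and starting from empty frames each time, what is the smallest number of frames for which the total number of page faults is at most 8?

f=1: 10 faults
f=2: 8 faults
f=3: 5 faults
f=4: 4 faults
Smallest f with faults ≤ 8 is 2.

2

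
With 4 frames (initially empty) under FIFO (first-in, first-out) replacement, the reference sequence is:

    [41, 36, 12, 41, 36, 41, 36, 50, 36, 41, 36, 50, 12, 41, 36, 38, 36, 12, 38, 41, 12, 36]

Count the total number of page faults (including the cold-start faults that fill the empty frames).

41 → miss, frames [41]
36 → miss, frames [41, 36]
12 → miss, frames [41, 36, 12]
41 → hit
36 → hit
41 → hit
36 → hit
50 → miss, frames [41, 36, 12, 50]
36 → hit
41 → hit
36 → hit
50 → hit
12 → hit
41 → hit
36 → hit
38 → miss, evict 41, frames [36, 12, 50, 38]
36 → hit
12 → hit
38 → hit
41 → miss, evict 36, frames [12, 50, 38, 41]
12 → hit
36 → miss, evict 12, frames [50, 38, 41, 36]
Page faults: 7.

7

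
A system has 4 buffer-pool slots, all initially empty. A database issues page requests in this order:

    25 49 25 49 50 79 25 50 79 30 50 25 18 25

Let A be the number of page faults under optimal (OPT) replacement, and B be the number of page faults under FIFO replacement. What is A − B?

Under OPT: F F . . F F . . . F . . F . → 6 faults.
Under FIFO: F F . . F F . . . F . F F . → 7 faults.
A − B = 6 − 7 = -1.

-1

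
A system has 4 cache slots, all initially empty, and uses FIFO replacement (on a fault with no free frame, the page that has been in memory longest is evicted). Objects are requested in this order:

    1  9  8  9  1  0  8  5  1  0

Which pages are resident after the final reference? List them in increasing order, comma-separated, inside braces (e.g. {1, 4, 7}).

1 -> fault, frames {1}
9 -> fault, frames {1,9}
8 -> fault, frames {1,9,8}
9 -> hit
1 -> hit
0 -> fault, frames {1,9,8,0}
8 -> hit
5 -> fault, evict 1, frames {9,8,0,5}
1 -> fault, evict 9, frames {8,0,5,1}
0 -> hit

{0, 1, 5, 8}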